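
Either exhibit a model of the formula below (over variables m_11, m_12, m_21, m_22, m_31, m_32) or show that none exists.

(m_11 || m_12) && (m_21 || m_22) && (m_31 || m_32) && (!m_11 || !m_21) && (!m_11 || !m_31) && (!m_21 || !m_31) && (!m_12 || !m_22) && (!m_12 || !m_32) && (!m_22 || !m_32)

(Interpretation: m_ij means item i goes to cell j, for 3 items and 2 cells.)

UNSATISFIABLE

Case m_11 = true:
The clause (!m_21) is unit, so m_21 = false.
The clause (m_22) is unit, so m_22 = true.
The clause (!m_31) is unit, so m_31 = false.
The clause (m_32) is unit, so m_32 = true.
But (!m_32) is also a unit clause — contradiction.
That branch fails; take m_11 = false instead.
The clause (m_12) is unit, so m_12 = true.
The clause (!m_22) is unit, so m_22 = false.
The clause (m_21) is unit, so m_21 = true.
The clause (!m_31) is unit, so m_31 = false.
The clause (m_32) is unit, so m_32 = true.
But (!m_32) is also a unit clause — contradiction.
Either choice for m_11 ends in contradiction.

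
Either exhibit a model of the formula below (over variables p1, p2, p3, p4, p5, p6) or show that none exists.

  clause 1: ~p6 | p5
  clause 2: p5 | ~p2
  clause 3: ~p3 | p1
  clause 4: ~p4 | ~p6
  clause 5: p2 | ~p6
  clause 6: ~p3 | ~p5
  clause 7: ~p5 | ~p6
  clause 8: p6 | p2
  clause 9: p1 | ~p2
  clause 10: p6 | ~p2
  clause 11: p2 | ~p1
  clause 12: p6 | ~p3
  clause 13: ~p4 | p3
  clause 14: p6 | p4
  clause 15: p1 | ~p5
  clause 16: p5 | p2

Suppose p6 = 0.
The clause (p2) is unit, so p2 = 1.
That conflicts with the unit clause (~p2).
So p6 must be the other value — set p6 = 1.
The clause (p5) is unit, so p5 = 1.
That conflicts with the unit clause (~p5).
Either choice for p6 ends in contradiction.

UNSATISFIABLE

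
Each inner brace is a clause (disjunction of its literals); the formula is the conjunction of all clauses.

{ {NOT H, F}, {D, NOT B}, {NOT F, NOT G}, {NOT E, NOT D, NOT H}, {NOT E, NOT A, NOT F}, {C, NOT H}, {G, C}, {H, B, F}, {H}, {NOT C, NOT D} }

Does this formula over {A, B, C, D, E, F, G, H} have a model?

Yes, satisfiable

Unit clause (H) forces H = true.
Unit clause (F) forces F = true.
Unit clause (NOT G) forces G = false.
Unit clause (C) forces C = true.
Unit clause (NOT D) forces D = false.
Unit clause (NOT B) forces B = false.
Try E = false.
No clause remains; A is free.
A satisfying assignment: A=false,  B=false,  C=true,  D=false,  E=false,  F=true,  G=false,  H=true.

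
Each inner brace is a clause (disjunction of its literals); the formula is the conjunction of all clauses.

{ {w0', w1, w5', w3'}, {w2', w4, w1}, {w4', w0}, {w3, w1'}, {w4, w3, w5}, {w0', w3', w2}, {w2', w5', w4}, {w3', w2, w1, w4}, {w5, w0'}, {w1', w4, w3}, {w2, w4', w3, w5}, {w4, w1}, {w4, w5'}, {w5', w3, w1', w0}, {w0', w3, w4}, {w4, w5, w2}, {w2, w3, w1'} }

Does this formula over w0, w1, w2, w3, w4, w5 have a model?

Yes, satisfiable

Case w4 = 1:
From the singleton clause (w0), w0 = 1.
From the singleton clause (w5), w5 = 1.
Case w1 = 0:
From the singleton clause (w3'), w3 = 0.
All clauses hold; w2 can take either value.
A satisfying assignment: w0=1, w1=0, w2=1, w3=0, w4=1, w5=1.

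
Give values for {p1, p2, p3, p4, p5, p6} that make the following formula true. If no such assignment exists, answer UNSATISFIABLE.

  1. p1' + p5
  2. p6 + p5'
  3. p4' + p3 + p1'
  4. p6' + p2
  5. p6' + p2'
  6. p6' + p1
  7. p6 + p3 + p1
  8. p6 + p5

Case p1 = 0:
(p6') alone gives p6 = 0.
(p5') alone gives p5 = 0.
But (p5) is also a unit clause — contradiction.
Backtrack on p1: now try p1 = 1.
(p5) alone gives p5 = 1.
(p6) alone gives p6 = 1.
(p2) alone gives p2 = 1.
But (p2') is also a unit clause — contradiction.
Neither p1 = 1 nor p1 = 0 works.

UNSATISFIABLE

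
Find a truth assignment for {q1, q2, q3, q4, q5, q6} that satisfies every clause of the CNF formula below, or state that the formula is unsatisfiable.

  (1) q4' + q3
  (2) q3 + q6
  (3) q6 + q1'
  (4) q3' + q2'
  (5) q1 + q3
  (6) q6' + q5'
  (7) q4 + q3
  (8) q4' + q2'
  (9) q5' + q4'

q1=1; q2=0; q3=1; q4=0; q5=0; q6=1

Suppose q4 = 0.
From the singleton clause (q3), q3 = 1.
From the singleton clause (q2'), q2 = 0.
Suppose q6 = 1.
From the singleton clause (q5'), q5 = 0.
Every clause is now satisfied; q1 is unconstrained.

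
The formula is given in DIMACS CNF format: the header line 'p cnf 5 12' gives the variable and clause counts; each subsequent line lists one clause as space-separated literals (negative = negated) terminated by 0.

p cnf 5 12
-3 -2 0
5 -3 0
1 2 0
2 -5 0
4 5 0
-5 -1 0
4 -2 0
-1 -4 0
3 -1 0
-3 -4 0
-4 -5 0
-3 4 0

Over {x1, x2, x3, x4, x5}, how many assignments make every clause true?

1

There are 2^5 = 32 truth assignments over (x1, x2, x3, x4, x5).
Split on x5. With x5 = True, the clauses containing x5 are satisfied and ¬x5 drops from the rest; 0 of the 2^4 = 16 assignments to the other variables satisfy what remains.
With x5 = False, by the same count on the reduced clause set, 1 assignment works.
Total: 0 + 1 = 1.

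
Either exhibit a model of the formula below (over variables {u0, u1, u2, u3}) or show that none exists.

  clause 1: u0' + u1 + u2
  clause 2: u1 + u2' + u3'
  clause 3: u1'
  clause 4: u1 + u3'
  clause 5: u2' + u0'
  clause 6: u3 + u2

u0 ↦ 0, u1 ↦ 0, u2 ↦ 1, u3 ↦ 0

From the singleton clause (u1'), u1 = 0.
From the singleton clause (u3'), u3 = 0.
From the singleton clause (u2), u2 = 1.
From the singleton clause (u0'), u0 = 0.
Every clause now holds.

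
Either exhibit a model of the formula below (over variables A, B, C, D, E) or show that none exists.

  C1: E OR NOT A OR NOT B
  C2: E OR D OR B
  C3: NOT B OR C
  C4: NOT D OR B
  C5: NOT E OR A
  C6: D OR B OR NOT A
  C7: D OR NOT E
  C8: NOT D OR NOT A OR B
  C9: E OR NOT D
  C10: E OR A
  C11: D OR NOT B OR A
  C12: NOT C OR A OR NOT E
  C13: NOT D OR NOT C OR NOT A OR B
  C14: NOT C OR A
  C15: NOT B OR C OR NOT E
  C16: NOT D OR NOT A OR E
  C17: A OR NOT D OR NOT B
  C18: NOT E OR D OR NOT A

A: true, B: true, C: true, D: true, E: true

Suppose B = true.
From the singleton clause (C), C = true.
From the singleton clause (A), A = true.
From the singleton clause (E), E = true.
From the singleton clause (D), D = true.
Every clause now holds.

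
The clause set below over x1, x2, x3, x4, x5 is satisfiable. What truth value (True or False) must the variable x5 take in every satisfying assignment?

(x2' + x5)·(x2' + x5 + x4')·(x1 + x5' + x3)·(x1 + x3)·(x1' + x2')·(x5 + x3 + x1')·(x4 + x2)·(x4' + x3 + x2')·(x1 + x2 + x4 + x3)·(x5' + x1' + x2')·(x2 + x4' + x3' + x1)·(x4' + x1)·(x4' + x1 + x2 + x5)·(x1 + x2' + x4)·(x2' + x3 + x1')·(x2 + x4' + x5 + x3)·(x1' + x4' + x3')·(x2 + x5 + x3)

Suppose x5 = 0.
Unit clause (x2') forces x2 = 0.
Unit clause (x4) forces x4 = 1.
Unit clause (x1) forces x1 = 1.
Unit clause (x3) forces x3 = 1.
That conflicts with the unit clause (x3').
So every satisfying assignment has x5 = True.

True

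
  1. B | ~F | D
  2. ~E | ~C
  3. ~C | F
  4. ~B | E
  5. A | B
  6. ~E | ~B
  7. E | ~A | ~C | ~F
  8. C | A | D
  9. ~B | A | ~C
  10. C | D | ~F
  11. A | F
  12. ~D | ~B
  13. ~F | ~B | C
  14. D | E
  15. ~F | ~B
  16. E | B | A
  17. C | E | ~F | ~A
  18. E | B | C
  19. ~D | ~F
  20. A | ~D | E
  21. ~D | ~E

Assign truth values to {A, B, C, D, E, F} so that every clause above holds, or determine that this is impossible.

Branch on E: set E = 1.
From the singleton clause (~C), C = 0.
From the singleton clause (~B), B = 0.
From the singleton clause (A), A = 1.
From the singleton clause (~D), D = 0.
From the singleton clause (~F), F = 0.
This assignment satisfies each clause.

A: 1; B: 0; C: 0; D: 0; E: 1; F: 0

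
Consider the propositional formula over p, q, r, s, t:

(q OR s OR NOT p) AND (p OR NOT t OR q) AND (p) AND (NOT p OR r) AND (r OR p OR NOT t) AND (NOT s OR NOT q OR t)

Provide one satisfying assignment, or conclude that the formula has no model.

Unit clause (p) forces p = true.
Unit clause (r) forces r = true.
Branch on q: set q = false.
Unit clause (s) forces s = true.
No clause remains; t is free.

p=true; q=false; r=true; s=true; t=true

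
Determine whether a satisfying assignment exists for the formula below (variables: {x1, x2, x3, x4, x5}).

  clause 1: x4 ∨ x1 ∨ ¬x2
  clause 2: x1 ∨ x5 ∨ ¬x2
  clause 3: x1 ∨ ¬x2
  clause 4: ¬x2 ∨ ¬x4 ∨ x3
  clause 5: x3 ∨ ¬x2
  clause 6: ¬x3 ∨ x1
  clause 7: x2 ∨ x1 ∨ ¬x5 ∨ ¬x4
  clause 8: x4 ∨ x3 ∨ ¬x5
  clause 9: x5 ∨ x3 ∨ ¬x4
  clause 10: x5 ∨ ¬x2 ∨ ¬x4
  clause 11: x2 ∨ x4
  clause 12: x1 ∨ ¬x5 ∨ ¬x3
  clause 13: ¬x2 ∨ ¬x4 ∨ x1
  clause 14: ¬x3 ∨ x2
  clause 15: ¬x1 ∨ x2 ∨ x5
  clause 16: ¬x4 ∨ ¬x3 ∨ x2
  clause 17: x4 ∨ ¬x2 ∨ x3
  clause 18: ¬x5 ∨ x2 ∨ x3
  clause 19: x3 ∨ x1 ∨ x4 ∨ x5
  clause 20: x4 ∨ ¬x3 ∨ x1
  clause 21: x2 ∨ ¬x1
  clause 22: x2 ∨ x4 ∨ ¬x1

Yes

Try x1 = True.
(x2) alone gives x2 = True.
(x3) alone gives x3 = True.
Try x5 = True.
Every clause is now satisfied; x4 is unconstrained.
A satisfying assignment: x1: True, x2: True, x3: True, x4: False, x5: True.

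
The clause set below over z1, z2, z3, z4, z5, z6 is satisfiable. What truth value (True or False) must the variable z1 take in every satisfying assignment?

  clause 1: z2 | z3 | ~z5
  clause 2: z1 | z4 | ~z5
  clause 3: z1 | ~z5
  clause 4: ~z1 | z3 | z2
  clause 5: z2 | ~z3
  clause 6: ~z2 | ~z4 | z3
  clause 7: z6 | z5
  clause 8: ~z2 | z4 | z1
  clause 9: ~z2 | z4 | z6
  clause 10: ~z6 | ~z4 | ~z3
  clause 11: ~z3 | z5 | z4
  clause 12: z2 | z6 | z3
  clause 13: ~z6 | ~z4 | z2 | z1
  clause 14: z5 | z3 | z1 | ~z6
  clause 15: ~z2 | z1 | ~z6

Suppose z1 = 0.
From the singleton clause (~z5), z5 = 0.
From the singleton clause (z6), z6 = 1.
From the singleton clause (z3), z3 = 1.
From the singleton clause (z2), z2 = 1.
That conflicts with the unit clause (~z2).
So every satisfying assignment has z1 = True.

True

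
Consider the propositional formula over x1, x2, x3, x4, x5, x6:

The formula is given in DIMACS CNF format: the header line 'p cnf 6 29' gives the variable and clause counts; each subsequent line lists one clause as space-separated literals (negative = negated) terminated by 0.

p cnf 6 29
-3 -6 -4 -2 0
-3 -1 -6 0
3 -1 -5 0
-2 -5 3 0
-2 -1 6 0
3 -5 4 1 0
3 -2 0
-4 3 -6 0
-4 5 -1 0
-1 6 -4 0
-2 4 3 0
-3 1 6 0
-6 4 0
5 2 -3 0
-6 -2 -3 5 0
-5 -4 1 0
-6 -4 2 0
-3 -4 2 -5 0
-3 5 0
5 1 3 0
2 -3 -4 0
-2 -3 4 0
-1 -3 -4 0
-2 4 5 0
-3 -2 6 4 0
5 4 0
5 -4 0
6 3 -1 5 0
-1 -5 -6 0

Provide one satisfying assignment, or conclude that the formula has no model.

x1 ↦ True; x2 ↦ False; x3 ↦ True; x4 ↦ False; x5 ↦ True; x6 ↦ False

Branch on x3: set x3 = True.
From the singleton clause (x5), x5 = True.
Branch on x1: set x1 = True.
From the singleton clause (¬x6), x6 = False.
From the singleton clause (¬x2), x2 = False.
From the singleton clause (¬x4), x4 = False.
This assignment satisfies each clause.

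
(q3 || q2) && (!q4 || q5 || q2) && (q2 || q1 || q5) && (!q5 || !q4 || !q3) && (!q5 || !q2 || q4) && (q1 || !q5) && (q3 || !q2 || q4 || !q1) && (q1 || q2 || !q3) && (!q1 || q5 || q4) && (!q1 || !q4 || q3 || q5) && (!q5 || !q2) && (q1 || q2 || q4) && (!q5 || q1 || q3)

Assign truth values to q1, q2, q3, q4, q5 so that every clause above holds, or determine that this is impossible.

Case q3 = true:
Case q5 = false:
Case q4 = false:
(!q1) alone gives q1 = false.
(q2) alone gives q2 = true.
All clauses are satisfied.

q1: false; q2: true; q3: true; q4: false; q5: false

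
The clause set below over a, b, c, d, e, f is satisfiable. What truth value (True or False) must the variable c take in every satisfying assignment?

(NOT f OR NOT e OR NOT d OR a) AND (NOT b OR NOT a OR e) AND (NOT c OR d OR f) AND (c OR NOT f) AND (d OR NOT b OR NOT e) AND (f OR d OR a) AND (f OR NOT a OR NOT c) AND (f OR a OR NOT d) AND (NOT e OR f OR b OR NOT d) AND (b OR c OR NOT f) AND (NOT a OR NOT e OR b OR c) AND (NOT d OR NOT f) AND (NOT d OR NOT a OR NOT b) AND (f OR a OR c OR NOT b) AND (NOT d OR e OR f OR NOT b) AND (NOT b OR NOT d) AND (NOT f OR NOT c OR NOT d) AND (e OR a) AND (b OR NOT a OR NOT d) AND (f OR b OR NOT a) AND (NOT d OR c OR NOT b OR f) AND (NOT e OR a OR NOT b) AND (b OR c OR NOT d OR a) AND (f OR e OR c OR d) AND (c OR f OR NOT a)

Suppose c = false.
Unit clause (NOT f) forces f = false.
Unit clause (NOT a) forces a = false.
Unit clause (d) forces d = true.
Now (NOT d) is unsatisfied and unit — conflict.
So every satisfying assignment has c = True.

True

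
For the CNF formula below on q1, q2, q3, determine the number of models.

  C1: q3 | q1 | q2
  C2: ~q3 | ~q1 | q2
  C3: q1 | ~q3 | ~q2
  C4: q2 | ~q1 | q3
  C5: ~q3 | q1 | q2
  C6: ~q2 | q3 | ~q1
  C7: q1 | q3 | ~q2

There are 2^3 = 8 truth assignments over (q1, q2, q3).
Check each against the 7 clauses (columns in the order q1, q2, q3):
  F F F  ✗ fails (q3 | q1 | q2)
  F F T  ✗ fails (~q3 | q1 | q2)
  F T F  ✗ fails (q1 | q3 | ~q2)
  F T T  ✗ fails (q1 | ~q3 | ~q2)
  T F F  ✗ fails (q2 | ~q1 | q3)
  T F T  ✗ fails (~q3 | ~q1 | q2)
  T T F  ✗ fails (~q2 | q3 | ~q1)
  T T T  ✓ satisfies all
1 of the 8 rows is a model.

1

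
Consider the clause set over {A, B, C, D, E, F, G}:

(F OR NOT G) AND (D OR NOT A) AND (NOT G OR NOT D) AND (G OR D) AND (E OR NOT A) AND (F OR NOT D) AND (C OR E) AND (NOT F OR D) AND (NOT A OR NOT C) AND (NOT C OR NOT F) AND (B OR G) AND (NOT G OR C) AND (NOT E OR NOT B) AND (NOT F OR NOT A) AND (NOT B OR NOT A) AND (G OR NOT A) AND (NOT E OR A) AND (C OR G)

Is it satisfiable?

No

Branch on F: set F = true.
(D) alone gives D = true.
(NOT G) alone gives G = false.
(NOT C) alone gives C = false.
That conflicts with the unit clause (C).
So F must be the other value — set F = false.
(NOT G) alone gives G = false.
(D) alone gives D = true.
That conflicts with the unit clause (NOT D).
Either choice for F ends in contradiction.
No assignment satisfies every clause.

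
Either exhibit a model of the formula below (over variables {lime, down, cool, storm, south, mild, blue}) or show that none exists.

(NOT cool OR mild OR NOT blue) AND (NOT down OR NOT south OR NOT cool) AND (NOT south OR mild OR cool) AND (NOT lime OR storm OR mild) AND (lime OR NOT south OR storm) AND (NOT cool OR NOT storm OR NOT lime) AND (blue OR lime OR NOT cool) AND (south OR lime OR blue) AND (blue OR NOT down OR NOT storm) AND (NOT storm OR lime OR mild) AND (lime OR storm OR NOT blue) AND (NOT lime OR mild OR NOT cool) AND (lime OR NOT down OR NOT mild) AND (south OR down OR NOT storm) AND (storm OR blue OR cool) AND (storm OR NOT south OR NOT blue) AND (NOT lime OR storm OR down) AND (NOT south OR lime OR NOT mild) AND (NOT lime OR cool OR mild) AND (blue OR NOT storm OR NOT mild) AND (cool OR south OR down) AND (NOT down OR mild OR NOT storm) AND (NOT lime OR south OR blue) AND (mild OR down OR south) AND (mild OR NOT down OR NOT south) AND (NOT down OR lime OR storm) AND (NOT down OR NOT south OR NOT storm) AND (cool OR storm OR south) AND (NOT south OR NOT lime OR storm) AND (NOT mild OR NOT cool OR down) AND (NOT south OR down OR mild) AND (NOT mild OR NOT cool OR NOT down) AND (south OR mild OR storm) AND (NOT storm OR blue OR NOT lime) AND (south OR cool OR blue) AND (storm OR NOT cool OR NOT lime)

Case cool = false:
Case south = false:
From the singleton clause (down), down = true.
From the singleton clause (storm), storm = true.
From the singleton clause (blue), blue = true.
From the singleton clause (mild), mild = true.
From the singleton clause (lime), lime = true.
This assignment satisfies each clause.

lime=true,  down=true,  cool=false,  storm=true,  south=false,  mild=true,  blue=true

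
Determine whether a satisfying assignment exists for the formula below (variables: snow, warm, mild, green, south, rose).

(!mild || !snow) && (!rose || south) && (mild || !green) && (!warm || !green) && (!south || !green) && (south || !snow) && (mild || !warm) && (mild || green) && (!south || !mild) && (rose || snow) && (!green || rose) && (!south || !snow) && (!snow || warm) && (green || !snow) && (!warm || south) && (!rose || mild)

No, unsatisfiable

Try mild = false.
Unit clause (!green) forces green = false.
But (green) is also a unit clause — contradiction.
Backtrack on mild: now try mild = true.
Unit clause (!snow) forces snow = false.
Unit clause (!south) forces south = false.
Unit clause (!rose) forces rose = false.
But (rose) is also a unit clause — contradiction.
Neither mild = true nor mild = false works.
No assignment satisfies every clause.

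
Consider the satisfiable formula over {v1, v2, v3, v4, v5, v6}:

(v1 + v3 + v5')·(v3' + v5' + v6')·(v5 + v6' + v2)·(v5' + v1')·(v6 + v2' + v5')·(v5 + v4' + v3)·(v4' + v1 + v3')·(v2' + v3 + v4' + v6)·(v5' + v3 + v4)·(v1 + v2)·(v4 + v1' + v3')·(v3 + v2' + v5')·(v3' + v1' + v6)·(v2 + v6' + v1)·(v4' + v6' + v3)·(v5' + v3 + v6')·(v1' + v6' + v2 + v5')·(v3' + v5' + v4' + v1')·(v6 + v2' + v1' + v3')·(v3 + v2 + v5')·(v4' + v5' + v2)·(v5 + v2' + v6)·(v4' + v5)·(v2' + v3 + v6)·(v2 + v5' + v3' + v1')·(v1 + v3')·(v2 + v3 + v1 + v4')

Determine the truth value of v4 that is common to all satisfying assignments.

Suppose v4 = 1.
Unit clause (v5) forces v5 = 1.
Unit clause (v1') forces v1 = 0.
Unit clause (v3) forces v3 = 1.
That conflicts with the unit clause (v3').
So every satisfying assignment has v4 = False.

False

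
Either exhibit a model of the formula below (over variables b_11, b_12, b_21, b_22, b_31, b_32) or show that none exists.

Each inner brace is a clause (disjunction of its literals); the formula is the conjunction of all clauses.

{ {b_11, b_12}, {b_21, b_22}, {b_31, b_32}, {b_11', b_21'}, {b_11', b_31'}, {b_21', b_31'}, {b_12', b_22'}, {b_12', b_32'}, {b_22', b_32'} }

Suppose b_11 = 1.
From the singleton clause (b_21'), b_21 = 0.
From the singleton clause (b_22), b_22 = 1.
From the singleton clause (b_31'), b_31 = 0.
From the singleton clause (b_32), b_32 = 1.
That conflicts with the unit clause (b_32').
Backtrack on b_11: now try b_11 = 0.
From the singleton clause (b_12), b_12 = 1.
From the singleton clause (b_22'), b_22 = 0.
From the singleton clause (b_21), b_21 = 1.
From the singleton clause (b_31'), b_31 = 0.
From the singleton clause (b_32), b_32 = 1.
That conflicts with the unit clause (b_32').
Neither b_11 = 1 nor b_11 = 0 works.

UNSATISFIABLE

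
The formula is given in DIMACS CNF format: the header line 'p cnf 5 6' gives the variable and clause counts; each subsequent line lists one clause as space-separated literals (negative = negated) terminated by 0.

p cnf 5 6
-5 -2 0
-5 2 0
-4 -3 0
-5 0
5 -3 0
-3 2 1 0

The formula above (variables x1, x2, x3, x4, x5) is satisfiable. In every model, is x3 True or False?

False

Suppose x3 = True.
The clause (¬x4) is unit, so x4 = False.
The clause (¬x5) is unit, so x5 = False.
Now (x5) is unsatisfied and unit — conflict.
So every satisfying assignment has x3 = False.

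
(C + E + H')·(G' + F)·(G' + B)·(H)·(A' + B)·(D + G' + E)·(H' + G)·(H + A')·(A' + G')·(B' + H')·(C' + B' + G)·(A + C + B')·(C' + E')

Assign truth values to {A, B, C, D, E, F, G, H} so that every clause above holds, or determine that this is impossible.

From the singleton clause (H), H = 1.
From the singleton clause (G), G = 1.
From the singleton clause (F), F = 1.
From the singleton clause (B), B = 1.
But (B') is also a unit clause — contradiction.

UNSATISFIABLE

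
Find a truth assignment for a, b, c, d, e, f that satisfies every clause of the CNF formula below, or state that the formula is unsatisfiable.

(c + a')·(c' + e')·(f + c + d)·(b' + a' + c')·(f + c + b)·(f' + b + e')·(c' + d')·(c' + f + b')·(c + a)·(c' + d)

Branch on c: set c = 1.
Unit clause (e') forces e = 0.
Unit clause (d') forces d = 0.
That conflicts with the unit clause (d).
That branch fails; take c = 0 instead.
Unit clause (a') forces a = 0.
That conflicts with the unit clause (a).
Either choice for c ends in contradiction.

UNSATISFIABLE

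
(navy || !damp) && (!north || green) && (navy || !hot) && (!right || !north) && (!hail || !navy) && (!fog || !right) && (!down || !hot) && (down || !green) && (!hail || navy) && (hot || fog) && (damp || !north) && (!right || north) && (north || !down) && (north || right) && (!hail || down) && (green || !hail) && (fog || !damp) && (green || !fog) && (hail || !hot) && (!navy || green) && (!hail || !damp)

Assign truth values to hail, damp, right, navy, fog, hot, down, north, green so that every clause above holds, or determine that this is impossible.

Try navy = true.
From the singleton clause (!hail), hail = false.
From the singleton clause (!hot), hot = false.
From the singleton clause (fog), fog = true.
From the singleton clause (!right), right = false.
From the singleton clause (north), north = true.
From the singleton clause (green), green = true.
From the singleton clause (down), down = true.
From the singleton clause (damp), damp = true.
Every clause now holds.

hail: false; damp: true; right: false; navy: true; fog: true; hot: false; down: true; north: true; green: true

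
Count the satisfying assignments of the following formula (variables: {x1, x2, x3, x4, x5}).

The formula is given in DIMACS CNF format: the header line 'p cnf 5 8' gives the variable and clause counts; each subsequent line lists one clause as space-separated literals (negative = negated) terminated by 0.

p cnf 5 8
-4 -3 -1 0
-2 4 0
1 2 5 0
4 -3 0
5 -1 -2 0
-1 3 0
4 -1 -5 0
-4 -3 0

4

There are 2^5 = 32 truth assignments over (x1, x2, x3, x4, x5).
Split on x3. With x3 = True, the clauses containing x3 are satisfied and ¬x3 drops from the rest; 0 of the 2^4 = 16 assignments to the other variables satisfy what remains.
With x3 = False, by the same count on the reduced clause set, 4 assignments work.
Total: 0 + 4 = 4.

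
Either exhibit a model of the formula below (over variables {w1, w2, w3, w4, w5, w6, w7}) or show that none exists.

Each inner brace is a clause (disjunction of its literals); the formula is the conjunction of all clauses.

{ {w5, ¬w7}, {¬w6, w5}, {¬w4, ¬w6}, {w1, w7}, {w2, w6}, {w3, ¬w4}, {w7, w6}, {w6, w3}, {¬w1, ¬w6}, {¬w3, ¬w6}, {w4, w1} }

Suppose w5 = True.
Suppose w4 = False.
(w1) alone gives w1 = True.
(¬w6) alone gives w6 = False.
(w2) alone gives w2 = True.
(w7) alone gives w7 = True.
(w3) alone gives w3 = True.
All clauses are satisfied.

w1: True, w2: True, w3: True, w4: False, w5: True, w6: False, w7: True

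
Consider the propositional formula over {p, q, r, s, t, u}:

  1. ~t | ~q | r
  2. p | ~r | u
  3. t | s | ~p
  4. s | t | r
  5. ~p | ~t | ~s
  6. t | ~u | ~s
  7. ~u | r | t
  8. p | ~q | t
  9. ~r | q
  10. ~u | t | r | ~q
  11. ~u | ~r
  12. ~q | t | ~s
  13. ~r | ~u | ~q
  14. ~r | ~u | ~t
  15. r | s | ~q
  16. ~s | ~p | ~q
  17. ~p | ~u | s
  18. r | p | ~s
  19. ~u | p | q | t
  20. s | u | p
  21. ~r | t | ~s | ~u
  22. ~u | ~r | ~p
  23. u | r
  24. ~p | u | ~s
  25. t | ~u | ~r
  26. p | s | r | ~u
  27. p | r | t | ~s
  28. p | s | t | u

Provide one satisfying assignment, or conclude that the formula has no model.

Try r = 1.
The clause (q) is unit, so q = 1.
The clause (~u) is unit, so u = 0.
The clause (p) is unit, so p = 1.
The clause (~s) is unit, so s = 0.
The clause (t) is unit, so t = 1.
Every clause now holds.

p=1,  q=1,  r=1,  s=0,  t=1,  u=0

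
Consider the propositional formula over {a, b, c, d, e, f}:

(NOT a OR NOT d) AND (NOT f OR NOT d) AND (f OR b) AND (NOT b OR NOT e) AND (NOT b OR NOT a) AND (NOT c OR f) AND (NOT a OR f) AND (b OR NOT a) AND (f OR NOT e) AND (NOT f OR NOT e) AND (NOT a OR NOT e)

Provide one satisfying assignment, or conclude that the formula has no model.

Suppose a = false.
Suppose f = false.
(b) alone gives b = true.
(NOT e) alone gives e = false.
(NOT c) alone gives c = false.
All clauses hold; d can take either value.

a ↦ false,  b ↦ true,  c ↦ false,  d ↦ false,  e ↦ false,  f ↦ false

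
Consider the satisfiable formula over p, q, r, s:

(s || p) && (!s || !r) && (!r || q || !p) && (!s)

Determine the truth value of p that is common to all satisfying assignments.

True

Suppose p = false.
The clause (s) is unit, so s = true.
That conflicts with the unit clause (!s).
So every satisfying assignment has p = True.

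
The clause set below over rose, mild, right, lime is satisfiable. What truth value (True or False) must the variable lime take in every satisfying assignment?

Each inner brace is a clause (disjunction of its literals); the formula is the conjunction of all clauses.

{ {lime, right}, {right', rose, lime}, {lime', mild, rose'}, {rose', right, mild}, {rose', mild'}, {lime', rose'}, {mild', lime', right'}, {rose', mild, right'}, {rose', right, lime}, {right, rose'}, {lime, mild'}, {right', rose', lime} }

Suppose lime = 0.
Unit clause (right) forces right = 1.
Unit clause (rose) forces rose = 1.
Now (rose') is unsatisfied and unit — conflict.
So every satisfying assignment has lime = True.

True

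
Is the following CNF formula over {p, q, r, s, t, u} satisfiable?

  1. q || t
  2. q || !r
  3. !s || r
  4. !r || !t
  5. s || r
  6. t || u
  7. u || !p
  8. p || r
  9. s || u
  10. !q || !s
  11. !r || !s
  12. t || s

Branch on q: set q = true.
(!s) alone gives s = false.
(r) alone gives r = true.
(!t) alone gives t = false.
Now (t) is unsatisfied and unit — conflict.
So q must be the other value — set q = false.
(t) alone gives t = true.
(!r) alone gives r = false.
(!s) alone gives s = false.
Now (s) is unsatisfied and unit — conflict.
Neither q = true nor q = false works.
No assignment satisfies every clause.

No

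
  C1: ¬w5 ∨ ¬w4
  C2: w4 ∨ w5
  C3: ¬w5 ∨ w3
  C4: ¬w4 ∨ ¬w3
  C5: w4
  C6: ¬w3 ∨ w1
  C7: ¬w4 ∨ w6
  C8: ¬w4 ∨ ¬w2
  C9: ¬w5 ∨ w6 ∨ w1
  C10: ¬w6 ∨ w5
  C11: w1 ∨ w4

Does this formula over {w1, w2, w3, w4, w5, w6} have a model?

Unsatisfiable

(w4) alone gives w4 = True.
(¬w5) alone gives w5 = False.
(¬w3) alone gives w3 = False.
(w6) alone gives w6 = True.
That conflicts with the unit clause (¬w6).
No assignment satisfies every clause.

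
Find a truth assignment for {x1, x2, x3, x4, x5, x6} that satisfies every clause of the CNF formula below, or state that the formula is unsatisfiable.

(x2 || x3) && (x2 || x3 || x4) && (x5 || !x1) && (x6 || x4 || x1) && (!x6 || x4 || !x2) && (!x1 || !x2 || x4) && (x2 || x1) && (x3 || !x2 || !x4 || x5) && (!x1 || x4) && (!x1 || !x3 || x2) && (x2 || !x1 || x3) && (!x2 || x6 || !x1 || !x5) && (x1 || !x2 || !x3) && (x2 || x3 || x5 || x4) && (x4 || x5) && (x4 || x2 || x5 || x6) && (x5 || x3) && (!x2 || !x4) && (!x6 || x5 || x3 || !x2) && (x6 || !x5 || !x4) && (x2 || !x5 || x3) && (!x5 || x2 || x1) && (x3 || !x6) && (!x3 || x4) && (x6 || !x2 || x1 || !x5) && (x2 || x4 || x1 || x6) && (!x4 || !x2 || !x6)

Try x2 = true.
(!x4) alone gives x4 = false.
(!x6) alone gives x6 = false.
(x1) alone gives x1 = true.
That conflicts with the unit clause (!x1).
Undo x2 and try x2 = false.
(x3) alone gives x3 = true.
(x1) alone gives x1 = true.
That conflicts with the unit clause (!x1).
Both values of x2 lead to a conflict.

UNSATISFIABLE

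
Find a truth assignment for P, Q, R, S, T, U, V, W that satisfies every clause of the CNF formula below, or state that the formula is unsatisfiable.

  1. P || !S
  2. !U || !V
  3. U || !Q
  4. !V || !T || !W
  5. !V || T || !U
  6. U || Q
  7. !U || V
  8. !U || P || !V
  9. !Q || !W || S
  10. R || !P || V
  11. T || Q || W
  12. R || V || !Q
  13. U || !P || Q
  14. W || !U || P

UNSATISFIABLE

Branch on P: set P = true.
Branch on U: set U = false.
Unit clause (!Q) forces Q = false.
But (Q) is also a unit clause — contradiction.
So U must be the other value — set U = true.
Unit clause (!V) forces V = false.
But (V) is also a unit clause — contradiction.
Both values of U lead to a conflict.
So P must be the other value — set P = false.
Unit clause (!S) forces S = false.
Branch on U: set U = false.
Unit clause (!Q) forces Q = false.
But (Q) is also a unit clause — contradiction.
So U must be the other value — set U = true.
Unit clause (!V) forces V = false.
But (V) is also a unit clause — contradiction.
Both values of U lead to a conflict.
Both values of P lead to a conflict.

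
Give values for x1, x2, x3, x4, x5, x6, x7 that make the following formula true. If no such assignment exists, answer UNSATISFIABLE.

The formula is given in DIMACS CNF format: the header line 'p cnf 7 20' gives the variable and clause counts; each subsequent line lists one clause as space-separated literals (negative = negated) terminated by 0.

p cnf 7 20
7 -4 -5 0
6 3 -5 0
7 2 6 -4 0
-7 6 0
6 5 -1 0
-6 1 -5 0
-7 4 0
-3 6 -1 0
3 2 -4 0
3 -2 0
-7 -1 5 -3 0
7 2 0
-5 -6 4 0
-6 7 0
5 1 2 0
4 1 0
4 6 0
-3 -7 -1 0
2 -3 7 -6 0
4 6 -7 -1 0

x1: False,  x2: True,  x3: True,  x4: True,  x5: False,  x6: False,  x7: False

Case x7 = False:
From the singleton clause (x2), x2 = True.
From the singleton clause (x3), x3 = True.
From the singleton clause (¬x6), x6 = False.
From the singleton clause (¬x1), x1 = False.
From the singleton clause (x4), x4 = True.
From the singleton clause (¬x5), x5 = False.
This assignment satisfies each clause.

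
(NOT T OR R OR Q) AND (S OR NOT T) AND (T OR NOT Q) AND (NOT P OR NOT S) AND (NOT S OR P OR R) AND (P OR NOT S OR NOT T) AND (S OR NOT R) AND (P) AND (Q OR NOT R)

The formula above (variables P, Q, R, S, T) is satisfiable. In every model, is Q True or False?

False

Suppose Q = true.
Unit clause (T) forces T = true.
Unit clause (S) forces S = true.
Unit clause (NOT P) forces P = false.
That conflicts with the unit clause (P).
So every satisfying assignment has Q = False.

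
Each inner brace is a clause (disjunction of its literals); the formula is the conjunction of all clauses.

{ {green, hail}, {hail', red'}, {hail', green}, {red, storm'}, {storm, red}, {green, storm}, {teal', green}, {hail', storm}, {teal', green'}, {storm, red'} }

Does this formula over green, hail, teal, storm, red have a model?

Yes

Try green = 1.
Unit clause (teal') forces teal = 0.
Try hail = 0.
Try red = 1.
Unit clause (storm) forces storm = 1.
Every clause now holds.
A satisfying assignment: green=1,  hail=0,  teal=0,  storm=1,  red=1.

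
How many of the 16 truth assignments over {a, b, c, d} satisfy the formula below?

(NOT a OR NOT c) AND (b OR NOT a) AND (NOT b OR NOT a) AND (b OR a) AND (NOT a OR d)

4

There are 2^4 = 16 truth assignments over (a, b, c, d).
Check each against the 5 clauses (columns in the order a, b, c, d):
  F F F F  ✗ fails (b OR a)
  F F F T  ✗ fails (b OR a)
  F F T F  ✗ fails (b OR a)
  F F T T  ✗ fails (b OR a)
  F T F F  ✓ satisfies all
  F T F T  ✓ satisfies all
  F T T F  ✓ satisfies all
  F T T T  ✓ satisfies all
  T F F F  ✗ fails (b OR NOT a)
  T F F T  ✗ fails (b OR NOT a)
  T F T F  ✗ fails (NOT a OR NOT c)
  T F T T  ✗ fails (NOT a OR NOT c)
  T T F F  ✗ fails (NOT b OR NOT a)
  T T F T  ✗ fails (NOT b OR NOT a)
  T T T F  ✗ fails (NOT a OR NOT c)
  T T T T  ✗ fails (NOT a OR NOT c)
4 of the 16 rows are models.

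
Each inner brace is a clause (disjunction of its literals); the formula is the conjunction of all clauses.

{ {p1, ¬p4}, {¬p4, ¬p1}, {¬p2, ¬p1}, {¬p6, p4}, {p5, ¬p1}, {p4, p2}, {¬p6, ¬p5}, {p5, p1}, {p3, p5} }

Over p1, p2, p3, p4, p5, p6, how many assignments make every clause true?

There are 2^6 = 64 truth assignments over (p1, p2, p3, p4, p5, p6).
Split on p5. With p5 = True, the clauses containing p5 are satisfied and ¬p5 drops from the rest; 2 of the 2^5 = 32 assignments to the other variables satisfy what remains.
With p5 = False, by the same count on the reduced clause set, 0 assignments work.
(One model: p1=F, p2=T, p3=F, p4=F, p5=T, p6=F.)
Total: 2 + 0 = 2.

2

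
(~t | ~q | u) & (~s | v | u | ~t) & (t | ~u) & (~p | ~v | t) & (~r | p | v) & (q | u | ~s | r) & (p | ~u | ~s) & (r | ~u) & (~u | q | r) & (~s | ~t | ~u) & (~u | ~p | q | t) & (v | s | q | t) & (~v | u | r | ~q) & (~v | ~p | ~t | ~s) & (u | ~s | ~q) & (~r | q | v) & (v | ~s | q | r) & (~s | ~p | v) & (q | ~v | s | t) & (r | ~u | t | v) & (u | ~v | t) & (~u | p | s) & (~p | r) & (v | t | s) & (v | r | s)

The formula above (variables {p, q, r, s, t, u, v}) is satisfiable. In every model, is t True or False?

Suppose t = 0.
From the singleton clause (~u), u = 0.
From the singleton clause (~v), v = 0.
From the singleton clause (s), s = 1.
From the singleton clause (~q), q = 0.
From the singleton clause (r), r = 1.
But (~r) is also a unit clause — contradiction.
So every satisfying assignment has t = True.

True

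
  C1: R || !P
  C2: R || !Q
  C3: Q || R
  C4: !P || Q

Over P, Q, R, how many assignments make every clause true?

There are 2^3 = 8 truth assignments over (P, Q, R).
Check each against the 4 clauses (columns in the order P, Q, R):
  F F F  ✗ fails (Q || R)
  F F T  ✓ satisfies all
  F T F  ✗ fails (R || !Q)
  F T T  ✓ satisfies all
  T F F  ✗ fails (R || !P)
  T F T  ✗ fails (!P || Q)
  T T F  ✗ fails (R || !P)
  T T T  ✓ satisfies all
3 of the 8 rows are models.

3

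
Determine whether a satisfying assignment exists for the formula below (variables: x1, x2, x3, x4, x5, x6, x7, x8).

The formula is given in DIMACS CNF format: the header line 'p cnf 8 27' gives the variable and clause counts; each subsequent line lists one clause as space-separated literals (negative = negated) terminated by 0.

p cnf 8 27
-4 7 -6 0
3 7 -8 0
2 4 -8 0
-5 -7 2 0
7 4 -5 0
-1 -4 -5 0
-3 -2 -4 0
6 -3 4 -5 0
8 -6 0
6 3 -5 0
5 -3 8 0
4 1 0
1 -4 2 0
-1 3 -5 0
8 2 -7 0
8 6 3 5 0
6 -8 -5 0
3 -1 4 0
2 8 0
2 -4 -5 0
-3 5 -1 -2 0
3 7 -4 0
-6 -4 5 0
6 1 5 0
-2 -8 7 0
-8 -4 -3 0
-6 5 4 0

Satisfiable

Try x8 = True.
Try x3 = True.
(¬x4) alone gives x4 = False.
(x2) alone gives x2 = True.
(x1) alone gives x1 = True.
(x5) alone gives x5 = True.
(x7) alone gives x7 = True.
(x6) alone gives x6 = True.
All clauses are satisfied.
A satisfying assignment: x1: True; x2: True; x3: True; x4: False; x5: True; x6: True; x7: True; x8: True.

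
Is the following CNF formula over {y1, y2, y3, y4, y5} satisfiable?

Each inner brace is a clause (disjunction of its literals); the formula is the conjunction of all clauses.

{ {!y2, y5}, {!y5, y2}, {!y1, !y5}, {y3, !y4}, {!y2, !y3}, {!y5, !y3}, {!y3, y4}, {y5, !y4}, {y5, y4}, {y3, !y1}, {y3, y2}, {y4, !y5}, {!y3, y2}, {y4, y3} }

No, unsatisfiable

Suppose y2 = false.
The clause (!y5) is unit, so y5 = false.
The clause (!y4) is unit, so y4 = false.
That conflicts with the unit clause (y4).
Backtrack on y2: now try y2 = true.
The clause (y5) is unit, so y5 = true.
The clause (!y1) is unit, so y1 = false.
The clause (!y3) is unit, so y3 = false.
The clause (!y4) is unit, so y4 = false.
That conflicts with the unit clause (y4).
Either choice for y2 ends in contradiction.
No assignment satisfies every clause.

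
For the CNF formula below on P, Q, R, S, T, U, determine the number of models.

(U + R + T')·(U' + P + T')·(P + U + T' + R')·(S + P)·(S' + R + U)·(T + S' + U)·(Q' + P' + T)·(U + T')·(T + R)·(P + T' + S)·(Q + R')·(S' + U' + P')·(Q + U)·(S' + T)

There are 2^6 = 64 truth assignments over (P, Q, R, S, T, U).
Split on T. With T = 1, the clauses containing T are satisfied and T' drops from the rest; 3 of the 2^5 = 32 assignments to the other variables satisfy what remains.
With T = 0, by the same count on the reduced clause set, 0 assignments work.
(One model: P=T, Q=F, R=F, S=F, T=T, U=T.)
Total: 3 + 0 = 3.

3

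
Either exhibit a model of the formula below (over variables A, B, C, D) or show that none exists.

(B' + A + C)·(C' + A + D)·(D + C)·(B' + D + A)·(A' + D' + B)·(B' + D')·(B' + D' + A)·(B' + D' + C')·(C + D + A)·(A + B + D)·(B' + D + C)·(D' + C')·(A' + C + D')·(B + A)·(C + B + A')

Branch on D: set D = 0.
The clause (C) is unit, so C = 1.
The clause (A) is unit, so A = 1.
Every clause is now satisfied; B is unconstrained.

A ↦ 1,  B ↦ 0,  C ↦ 1,  D ↦ 0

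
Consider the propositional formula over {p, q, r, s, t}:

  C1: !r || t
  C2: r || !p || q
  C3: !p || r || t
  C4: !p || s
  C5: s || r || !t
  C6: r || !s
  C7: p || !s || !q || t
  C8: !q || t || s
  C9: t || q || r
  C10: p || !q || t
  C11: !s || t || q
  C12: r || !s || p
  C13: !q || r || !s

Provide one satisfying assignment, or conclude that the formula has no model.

Try r = true.
From the singleton clause (t), t = true.
Try p = false.
Every clause is now satisfied; q, s are unconstrained.

p=false, q=true, r=true, s=true, t=true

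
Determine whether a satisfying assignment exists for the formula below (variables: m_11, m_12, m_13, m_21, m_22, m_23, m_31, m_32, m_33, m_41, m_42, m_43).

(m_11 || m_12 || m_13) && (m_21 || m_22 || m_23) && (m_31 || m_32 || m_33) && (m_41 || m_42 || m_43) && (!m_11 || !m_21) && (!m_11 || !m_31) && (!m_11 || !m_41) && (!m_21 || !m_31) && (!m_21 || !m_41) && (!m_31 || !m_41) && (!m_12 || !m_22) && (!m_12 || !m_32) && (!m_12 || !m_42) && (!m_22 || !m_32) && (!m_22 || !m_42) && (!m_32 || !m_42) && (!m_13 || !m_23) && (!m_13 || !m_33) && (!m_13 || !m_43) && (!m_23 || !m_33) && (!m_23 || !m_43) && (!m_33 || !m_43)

Branch on m_11: set m_11 = false.
Branch on m_12: set m_12 = true.
From the singleton clause (!m_22), m_22 = false.
From the singleton clause (!m_32), m_32 = false.
From the singleton clause (!m_42), m_42 = false.
Branch on m_21: set m_21 = true.
From the singleton clause (!m_31), m_31 = false.
From the singleton clause (m_33), m_33 = true.
From the singleton clause (!m_41), m_41 = false.
From the singleton clause (m_43), m_43 = true.
Now (!m_43) is unsatisfied and unit — conflict.
So m_21 must be the other value — set m_21 = false.
From the singleton clause (m_23), m_23 = true.
From the singleton clause (!m_13), m_13 = false.
From the singleton clause (!m_33), m_33 = false.
From the singleton clause (m_31), m_31 = true.
From the singleton clause (!m_41), m_41 = false.
From the singleton clause (m_43), m_43 = true.
Now (!m_43) is unsatisfied and unit — conflict.
Either choice for m_21 ends in contradiction.
So m_12 must be the other value — set m_12 = false.
From the singleton clause (m_13), m_13 = true.
From the singleton clause (!m_23), m_23 = false.
From the singleton clause (!m_33), m_33 = false.
From the singleton clause (!m_43), m_43 = false.
Branch on m_21: set m_21 = true.
From the singleton clause (!m_31), m_31 = false.
From the singleton clause (m_32), m_32 = true.
From the singleton clause (!m_41), m_41 = false.
From the singleton clause (m_42), m_42 = true.
Now (!m_42) is unsatisfied and unit — conflict.
So m_21 must be the other value — set m_21 = false.
From the singleton clause (m_22), m_22 = true.
From the singleton clause (!m_32), m_32 = false.
From the singleton clause (m_31), m_31 = true.
From the singleton clause (!m_41), m_41 = false.
From the singleton clause (m_42), m_42 = true.
Now (!m_42) is unsatisfied and unit — conflict.
Either choice for m_21 ends in contradiction.
Either choice for m_12 ends in contradiction.
So m_11 must be the other value — set m_11 = true.
From the singleton clause (!m_21), m_21 = false.
From the singleton clause (!m_31), m_31 = false.
From the singleton clause (!m_41), m_41 = false.
Branch on m_22: set m_22 = true.
From the singleton clause (!m_12), m_12 = false.
From the singleton clause (!m_32), m_32 = false.
From the singleton clause (m_33), m_33 = true.
From the singleton clause (!m_42), m_42 = false.
From the singleton clause (m_43), m_43 = true.
Now (!m_43) is unsatisfied and unit — conflict.
So m_22 must be the other value — set m_22 = false.
From the singleton clause (m_23), m_23 = true.
From the singleton clause (!m_13), m_13 = false.
From the singleton clause (!m_33), m_33 = false.
From the singleton clause (m_32), m_32 = true.
From the singleton clause (!m_12), m_12 = false.
From the singleton clause (!m_42), m_42 = false.
From the singleton clause (m_43), m_43 = true.
Now (!m_43) is unsatisfied and unit — conflict.
Either choice for m_22 ends in contradiction.
Either choice for m_11 ends in contradiction.
No assignment satisfies every clause.

No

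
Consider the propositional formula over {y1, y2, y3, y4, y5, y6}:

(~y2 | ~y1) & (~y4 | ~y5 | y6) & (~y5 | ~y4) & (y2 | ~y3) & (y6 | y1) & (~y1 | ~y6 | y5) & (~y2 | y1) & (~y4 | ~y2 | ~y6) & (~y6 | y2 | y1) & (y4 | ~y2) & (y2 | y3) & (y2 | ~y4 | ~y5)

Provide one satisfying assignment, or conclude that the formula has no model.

UNSATISFIABLE

Branch on y2: set y2 = 0.
From the singleton clause (~y3), y3 = 0.
But (y3) is also a unit clause — contradiction.
Backtrack on y2: now try y2 = 1.
From the singleton clause (~y1), y1 = 0.
But (y1) is also a unit clause — contradiction.
Neither y2 = 1 nor y2 = 0 works.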